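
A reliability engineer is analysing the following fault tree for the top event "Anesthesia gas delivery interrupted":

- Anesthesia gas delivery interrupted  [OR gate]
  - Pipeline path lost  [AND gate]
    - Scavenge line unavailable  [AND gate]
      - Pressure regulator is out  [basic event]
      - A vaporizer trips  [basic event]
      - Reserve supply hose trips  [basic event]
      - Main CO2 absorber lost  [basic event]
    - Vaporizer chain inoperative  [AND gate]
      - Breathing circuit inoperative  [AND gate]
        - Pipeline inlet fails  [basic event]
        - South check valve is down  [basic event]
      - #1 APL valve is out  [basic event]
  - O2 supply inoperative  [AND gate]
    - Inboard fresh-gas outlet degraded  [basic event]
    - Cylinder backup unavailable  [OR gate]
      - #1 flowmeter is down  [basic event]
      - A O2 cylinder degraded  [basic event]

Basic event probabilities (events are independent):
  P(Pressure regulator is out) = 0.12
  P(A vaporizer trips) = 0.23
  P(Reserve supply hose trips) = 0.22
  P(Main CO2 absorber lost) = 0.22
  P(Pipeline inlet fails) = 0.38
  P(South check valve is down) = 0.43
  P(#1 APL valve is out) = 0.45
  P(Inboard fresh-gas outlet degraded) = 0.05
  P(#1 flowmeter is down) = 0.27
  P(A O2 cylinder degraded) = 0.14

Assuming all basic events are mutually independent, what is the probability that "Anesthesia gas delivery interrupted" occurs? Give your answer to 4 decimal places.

P(Scavenge line unavailable) [AND] = 0.12 × 0.23 × 0.22 × 0.22 = 0.001336
P(Breathing circuit inoperative) [AND] = 0.38 × 0.43 = 0.163400
P(Vaporizer chain inoperative) [AND] = 0.163400 × 0.45 = 0.073530
P(Pipeline path lost) [AND] = 0.001336 × 0.073530 = 0.000098
P(Cylinder backup unavailable) [OR] = 1 − (1−0.27) × (1−0.14) = 0.372200
P(O2 supply inoperative) [AND] = 0.05 × 0.372200 = 0.018610
P(Anesthesia gas delivery interrupted) [OR] = 1 − (1−0.000098) × (1−0.018610) = 0.018706
Rounded to 4 decimal places: P(Anesthesia gas delivery interrupted) ≈ 0.0187.

0.0187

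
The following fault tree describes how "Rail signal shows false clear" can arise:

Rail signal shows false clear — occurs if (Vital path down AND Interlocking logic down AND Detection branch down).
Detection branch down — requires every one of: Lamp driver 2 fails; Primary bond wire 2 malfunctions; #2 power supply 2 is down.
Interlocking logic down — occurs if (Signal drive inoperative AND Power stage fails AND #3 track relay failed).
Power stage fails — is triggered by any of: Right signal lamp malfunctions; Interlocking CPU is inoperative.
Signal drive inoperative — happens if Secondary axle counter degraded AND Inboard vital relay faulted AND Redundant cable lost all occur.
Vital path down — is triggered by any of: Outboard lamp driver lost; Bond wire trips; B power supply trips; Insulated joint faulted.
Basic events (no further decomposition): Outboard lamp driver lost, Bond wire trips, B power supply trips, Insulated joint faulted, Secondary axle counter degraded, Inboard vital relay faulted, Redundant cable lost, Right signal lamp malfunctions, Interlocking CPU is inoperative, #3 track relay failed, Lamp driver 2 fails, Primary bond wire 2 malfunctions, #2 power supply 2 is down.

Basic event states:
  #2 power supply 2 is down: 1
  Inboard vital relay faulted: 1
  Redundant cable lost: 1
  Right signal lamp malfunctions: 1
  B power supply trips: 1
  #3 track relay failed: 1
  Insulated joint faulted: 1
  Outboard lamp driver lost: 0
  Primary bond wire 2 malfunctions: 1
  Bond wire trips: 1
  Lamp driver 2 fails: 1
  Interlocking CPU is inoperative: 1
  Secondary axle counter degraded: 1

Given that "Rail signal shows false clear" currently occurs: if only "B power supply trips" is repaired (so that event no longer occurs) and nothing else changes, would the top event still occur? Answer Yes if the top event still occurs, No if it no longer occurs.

Counterfactual: set "B power supply trips" to not occurred.
Vital path down [OR]: Outboard lamp driver lost=not, Bond wire trips=occurs, B power supply trips=not, Insulated joint faulted=occurs → at least one input occurs → occurs.
Signal drive inoperative [AND]: Secondary axle counter degraded=occurs, Inboard vital relay faulted=occurs, Redundant cable lost=occurs → all inputs occur → occurs.
Power stage fails [OR]: Right signal lamp malfunctions=occurs, Interlocking CPU is inoperative=occurs → at least one input occurs → occurs.
Interlocking logic down [AND]: Signal drive inoperative=occurs, Power stage fails=occurs, #3 track relay failed=occurs → all inputs occur → occurs.
Detection branch down [AND]: Lamp driver 2 fails=occurs, Primary bond wire 2 malfunctions=occurs, #2 power supply 2 is down=occurs → all inputs occur → occurs.
Rail signal shows false clear [AND]: Vital path down=occurs, Interlocking logic down=occurs, Detection branch down=occurs → all inputs occur → occurs.

Yes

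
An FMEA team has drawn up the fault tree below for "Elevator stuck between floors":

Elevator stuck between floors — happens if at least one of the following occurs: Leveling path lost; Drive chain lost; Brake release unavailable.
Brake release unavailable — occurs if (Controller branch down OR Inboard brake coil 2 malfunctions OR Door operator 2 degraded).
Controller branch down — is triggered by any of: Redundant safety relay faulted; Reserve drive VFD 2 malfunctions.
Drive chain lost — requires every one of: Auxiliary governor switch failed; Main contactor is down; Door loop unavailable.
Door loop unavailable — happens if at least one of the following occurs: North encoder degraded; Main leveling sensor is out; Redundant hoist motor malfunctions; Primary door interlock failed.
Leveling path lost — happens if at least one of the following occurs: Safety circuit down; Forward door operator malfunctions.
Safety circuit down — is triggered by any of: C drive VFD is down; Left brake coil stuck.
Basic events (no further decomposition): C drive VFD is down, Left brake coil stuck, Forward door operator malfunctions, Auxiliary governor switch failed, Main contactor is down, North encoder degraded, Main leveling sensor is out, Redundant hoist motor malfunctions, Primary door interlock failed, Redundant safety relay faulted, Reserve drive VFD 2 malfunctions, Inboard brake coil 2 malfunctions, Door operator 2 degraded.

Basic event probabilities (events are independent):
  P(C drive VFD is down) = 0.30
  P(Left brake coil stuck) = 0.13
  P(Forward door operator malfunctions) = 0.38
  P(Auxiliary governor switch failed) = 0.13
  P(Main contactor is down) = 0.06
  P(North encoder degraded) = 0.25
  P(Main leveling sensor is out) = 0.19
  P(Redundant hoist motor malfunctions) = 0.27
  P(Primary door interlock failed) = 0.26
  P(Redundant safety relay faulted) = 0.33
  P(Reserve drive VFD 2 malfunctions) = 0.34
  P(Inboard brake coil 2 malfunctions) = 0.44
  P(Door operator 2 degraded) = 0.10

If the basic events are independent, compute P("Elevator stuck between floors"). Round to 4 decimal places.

P(Safety circuit down) [OR] = 1 − (1−0.30) × (1−0.13) = 0.391000
P(Leveling path lost) [OR] = 1 − (1−0.391000) × (1−0.38) = 0.622420
P(Door loop unavailable) [OR] = 1 − (1−0.25) × (1−0.19) × (1−0.27) × (1−0.26) = 0.671829
P(Drive chain lost) [AND] = 0.13 × 0.06 × 0.671829 = 0.005240
P(Controller branch down) [OR] = 1 − (1−0.33) × (1−0.34) = 0.557800
P(Brake release unavailable) [OR] = 1 − (1−0.557800) × (1−0.44) × (1−0.10) = 0.777131
P(Elevator stuck between floors) [OR] = 1 − (1−0.622420) × (1−0.005240) × (1−0.777131) = 0.916290
Rounded to 4 decimal places: P(Elevator stuck between floors) ≈ 0.9163.

0.9163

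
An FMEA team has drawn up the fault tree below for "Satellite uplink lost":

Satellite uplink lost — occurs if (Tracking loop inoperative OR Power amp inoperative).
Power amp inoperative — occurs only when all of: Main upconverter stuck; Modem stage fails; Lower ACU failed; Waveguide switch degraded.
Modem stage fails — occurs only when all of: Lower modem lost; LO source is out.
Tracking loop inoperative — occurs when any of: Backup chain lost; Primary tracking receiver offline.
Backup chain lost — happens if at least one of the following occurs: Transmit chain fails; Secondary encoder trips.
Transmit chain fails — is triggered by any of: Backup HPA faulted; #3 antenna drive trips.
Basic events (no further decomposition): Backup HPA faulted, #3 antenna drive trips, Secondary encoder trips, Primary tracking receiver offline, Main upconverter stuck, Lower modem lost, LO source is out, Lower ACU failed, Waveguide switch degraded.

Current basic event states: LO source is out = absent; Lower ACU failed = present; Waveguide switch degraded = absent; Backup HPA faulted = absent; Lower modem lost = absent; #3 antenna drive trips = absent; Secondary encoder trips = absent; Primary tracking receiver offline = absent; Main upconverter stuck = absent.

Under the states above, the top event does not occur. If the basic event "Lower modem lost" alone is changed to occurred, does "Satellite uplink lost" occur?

No

Counterfactual: set "Lower modem lost" to occurred.
Transmit chain fails [OR]: Backup HPA faulted=not, #3 antenna drive trips=not → no input occurs → does not occur.
Backup chain lost [OR]: Transmit chain fails=not, Secondary encoder trips=not → no input occurs → does not occur.
Tracking loop inoperative [OR]: Backup chain lost=not, Primary tracking receiver offline=not → no input occurs → does not occur.
Modem stage fails [AND]: Lower modem lost=occurs, LO source is out=not → not all inputs occur → does not occur.
Power amp inoperative [AND]: Main upconverter stuck=not, Modem stage fails=not, Lower ACU failed=occurs, Waveguide switch degraded=not → not all inputs occur → does not occur.
Satellite uplink lost [OR]: Tracking loop inoperative=not, Power amp inoperative=not → no input occurs → does not occur.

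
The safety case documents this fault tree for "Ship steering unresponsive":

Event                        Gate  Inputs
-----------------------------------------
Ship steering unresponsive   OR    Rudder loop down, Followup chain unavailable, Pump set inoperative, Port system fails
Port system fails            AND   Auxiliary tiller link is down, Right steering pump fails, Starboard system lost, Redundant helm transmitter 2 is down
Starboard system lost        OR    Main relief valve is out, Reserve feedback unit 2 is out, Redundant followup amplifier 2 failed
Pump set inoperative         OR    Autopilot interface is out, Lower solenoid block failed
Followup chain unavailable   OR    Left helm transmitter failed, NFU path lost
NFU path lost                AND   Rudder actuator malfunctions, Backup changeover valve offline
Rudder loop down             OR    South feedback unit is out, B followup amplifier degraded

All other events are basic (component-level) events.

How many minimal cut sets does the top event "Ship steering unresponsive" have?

Rudder loop down [OR]: union of children's cut sets → 2 cut set(s).
NFU path lost [AND]: one cut set from each child combined → 1 × 1 = 1 cut set(s).
Followup chain unavailable [OR]: union of children's cut sets → 2 cut set(s).
Pump set inoperative [OR]: union of children's cut sets → 2 cut set(s).
Starboard system lost [OR]: union of children's cut sets → 3 cut set(s).
Port system fails [AND]: one cut set from each child combined → 1 × 1 × 3 × 1 = 3 cut set(s).
Ship steering unresponsive [OR]: union of children's cut sets → 9 cut set(s).
Minimal cut sets: {South feedback unit is out}; {B followup amplifier degraded}; {Left helm transmitter failed}; {Backup changeover valve offline, Rudder actuator malfunctions}; {Autopilot interface is out}; {Lower solenoid block failed}; {Auxiliary tiller link is down, Main relief valve is out, Redundant helm transmitter 2 is down, Right steering pump fails}; {Auxiliary tiller link is down, Redundant helm transmitter 2 is down, Reserve feedback unit 2 is out, Right steering pump fails}; {Auxiliary tiller link is down, Redundant followup amplifier 2 failed, Redundant helm transmitter 2 is down, Right steering pump fails}.

9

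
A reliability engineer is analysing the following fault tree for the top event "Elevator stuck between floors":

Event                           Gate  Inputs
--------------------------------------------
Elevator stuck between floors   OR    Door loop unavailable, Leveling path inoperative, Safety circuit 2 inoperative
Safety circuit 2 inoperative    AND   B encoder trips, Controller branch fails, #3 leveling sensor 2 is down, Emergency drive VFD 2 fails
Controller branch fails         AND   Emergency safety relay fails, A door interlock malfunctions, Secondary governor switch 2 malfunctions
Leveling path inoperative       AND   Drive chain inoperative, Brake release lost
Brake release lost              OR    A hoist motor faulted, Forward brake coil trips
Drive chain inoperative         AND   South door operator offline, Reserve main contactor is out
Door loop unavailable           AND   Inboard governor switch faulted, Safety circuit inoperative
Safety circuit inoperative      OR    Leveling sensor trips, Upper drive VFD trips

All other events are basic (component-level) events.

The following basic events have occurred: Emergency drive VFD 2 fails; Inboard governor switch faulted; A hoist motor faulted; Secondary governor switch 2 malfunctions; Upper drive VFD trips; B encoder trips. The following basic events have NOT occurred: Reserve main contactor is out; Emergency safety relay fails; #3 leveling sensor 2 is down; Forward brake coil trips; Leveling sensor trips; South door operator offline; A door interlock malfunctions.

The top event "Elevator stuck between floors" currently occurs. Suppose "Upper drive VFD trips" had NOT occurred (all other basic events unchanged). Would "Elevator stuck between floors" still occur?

Counterfactual: set "Upper drive VFD trips" to not occurred.
Safety circuit inoperative [OR]: Leveling sensor trips=not, Upper drive VFD trips=not → no input occurs → does not occur.
Door loop unavailable [AND]: Inboard governor switch faulted=occurs, Safety circuit inoperative=not → not all inputs occur → does not occur.
Drive chain inoperative [AND]: South door operator offline=not, Reserve main contactor is out=not → not all inputs occur → does not occur.
Brake release lost [OR]: A hoist motor faulted=occurs, Forward brake coil trips=not → at least one input occurs → occurs.
Leveling path inoperative [AND]: Drive chain inoperative=not, Brake release lost=occurs → not all inputs occur → does not occur.
Controller branch fails [AND]: Emergency safety relay fails=not, A door interlock malfunctions=not, Secondary governor switch 2 malfunctions=occurs → not all inputs occur → does not occur.
Safety circuit 2 inoperative [AND]: B encoder trips=occurs, Controller branch fails=not, #3 leveling sensor 2 is down=not, Emergency drive VFD 2 fails=occurs → not all inputs occur → does not occur.
Elevator stuck between floors [OR]: Door loop unavailable=not, Leveling path inoperative=not, Safety circuit 2 inoperative=not → no input occurs → does not occur.

No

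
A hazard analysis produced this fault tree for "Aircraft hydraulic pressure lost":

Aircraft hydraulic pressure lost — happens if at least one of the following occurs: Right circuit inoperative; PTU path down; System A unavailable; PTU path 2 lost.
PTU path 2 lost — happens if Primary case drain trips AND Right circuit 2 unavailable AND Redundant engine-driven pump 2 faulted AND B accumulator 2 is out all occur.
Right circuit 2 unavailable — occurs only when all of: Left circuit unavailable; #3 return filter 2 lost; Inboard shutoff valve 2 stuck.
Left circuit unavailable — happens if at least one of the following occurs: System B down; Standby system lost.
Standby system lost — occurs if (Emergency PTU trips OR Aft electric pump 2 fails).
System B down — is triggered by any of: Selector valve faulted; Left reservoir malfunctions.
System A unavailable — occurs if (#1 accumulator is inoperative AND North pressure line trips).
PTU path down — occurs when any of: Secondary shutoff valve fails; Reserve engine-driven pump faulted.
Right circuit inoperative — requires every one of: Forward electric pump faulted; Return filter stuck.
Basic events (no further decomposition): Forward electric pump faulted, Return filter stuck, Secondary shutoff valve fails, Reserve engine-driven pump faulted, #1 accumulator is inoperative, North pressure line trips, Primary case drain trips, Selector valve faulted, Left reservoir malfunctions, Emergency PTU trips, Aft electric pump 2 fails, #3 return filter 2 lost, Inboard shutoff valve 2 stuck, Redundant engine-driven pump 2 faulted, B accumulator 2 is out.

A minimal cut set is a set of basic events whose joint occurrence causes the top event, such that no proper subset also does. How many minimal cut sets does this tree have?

Right circuit inoperative [AND]: one cut set from each child combined → 1 × 1 = 1 cut set(s).
PTU path down [OR]: union of children's cut sets → 2 cut set(s).
System A unavailable [AND]: one cut set from each child combined → 1 × 1 = 1 cut set(s).
System B down [OR]: union of children's cut sets → 2 cut set(s).
Standby system lost [OR]: union of children's cut sets → 2 cut set(s).
Left circuit unavailable [OR]: union of children's cut sets → 4 cut set(s).
Right circuit 2 unavailable [AND]: one cut set from each child combined → 4 × 1 × 1 = 4 cut set(s).
PTU path 2 lost [AND]: one cut set from each child combined → 1 × 4 × 1 × 1 = 4 cut set(s).
Aircraft hydraulic pressure lost [OR]: union of children's cut sets → 8 cut set(s).
Minimal cut sets: {Forward electric pump faulted, Return filter stuck}; {Secondary shutoff valve fails}; {Reserve engine-driven pump faulted}; {#1 accumulator is inoperative, North pressure line trips}; {#3 return filter 2 lost, B accumulator 2 is out, Inboard shutoff valve 2 stuck, Primary case drain trips, Redundant engine-driven pump 2 faulted, Selector valve faulted}; {#3 return filter 2 lost, B accumulator 2 is out, Inboard shutoff valve 2 stuck, Left reservoir malfunctions, Primary case drain trips, Redundant engine-driven pump 2 faulted}; {#3 return filter 2 lost, B accumulator 2 is out, Emergency PTU trips, Inboard shutoff valve 2 stuck, Primary case drain trips, Redundant engine-driven pump 2 faulted}; {#3 return filter 2 lost, Aft electric pump 2 fails, B accumulator 2 is out, Inboard shutoff valve 2 stuck, Primary case drain trips, Redundant engine-driven pump 2 faulted}.

8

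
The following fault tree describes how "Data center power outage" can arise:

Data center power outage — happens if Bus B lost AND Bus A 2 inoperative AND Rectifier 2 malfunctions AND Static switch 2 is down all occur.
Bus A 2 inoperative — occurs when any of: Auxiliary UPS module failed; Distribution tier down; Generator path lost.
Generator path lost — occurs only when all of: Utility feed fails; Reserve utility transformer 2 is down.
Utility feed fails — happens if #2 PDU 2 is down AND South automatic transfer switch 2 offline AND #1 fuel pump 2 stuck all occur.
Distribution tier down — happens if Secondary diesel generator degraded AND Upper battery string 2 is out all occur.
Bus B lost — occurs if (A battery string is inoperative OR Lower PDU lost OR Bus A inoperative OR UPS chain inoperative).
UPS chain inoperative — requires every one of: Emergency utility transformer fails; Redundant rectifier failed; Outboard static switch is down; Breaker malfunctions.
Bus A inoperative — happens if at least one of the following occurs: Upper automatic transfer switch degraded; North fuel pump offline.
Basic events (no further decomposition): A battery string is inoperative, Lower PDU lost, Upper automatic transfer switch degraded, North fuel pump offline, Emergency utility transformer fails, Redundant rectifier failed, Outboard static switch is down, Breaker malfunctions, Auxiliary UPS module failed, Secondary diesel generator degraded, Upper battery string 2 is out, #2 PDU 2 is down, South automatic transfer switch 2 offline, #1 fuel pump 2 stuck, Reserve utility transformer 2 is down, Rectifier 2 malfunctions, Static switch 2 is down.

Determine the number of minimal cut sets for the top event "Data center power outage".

15

Bus A inoperative [OR]: union of children's cut sets → 2 cut set(s).
UPS chain inoperative [AND]: one cut set from each child combined → 1 × 1 × 1 × 1 = 1 cut set(s).
Bus B lost [OR]: union of children's cut sets → 5 cut set(s).
Distribution tier down [AND]: one cut set from each child combined → 1 × 1 = 1 cut set(s).
Utility feed fails [AND]: one cut set from each child combined → 1 × 1 × 1 = 1 cut set(s).
Generator path lost [AND]: one cut set from each child combined → 1 × 1 = 1 cut set(s).
Bus A 2 inoperative [OR]: union of children's cut sets → 3 cut set(s).
Data center power outage [AND]: one cut set from each child combined → 5 × 3 × 1 × 1 = 15 cut set(s).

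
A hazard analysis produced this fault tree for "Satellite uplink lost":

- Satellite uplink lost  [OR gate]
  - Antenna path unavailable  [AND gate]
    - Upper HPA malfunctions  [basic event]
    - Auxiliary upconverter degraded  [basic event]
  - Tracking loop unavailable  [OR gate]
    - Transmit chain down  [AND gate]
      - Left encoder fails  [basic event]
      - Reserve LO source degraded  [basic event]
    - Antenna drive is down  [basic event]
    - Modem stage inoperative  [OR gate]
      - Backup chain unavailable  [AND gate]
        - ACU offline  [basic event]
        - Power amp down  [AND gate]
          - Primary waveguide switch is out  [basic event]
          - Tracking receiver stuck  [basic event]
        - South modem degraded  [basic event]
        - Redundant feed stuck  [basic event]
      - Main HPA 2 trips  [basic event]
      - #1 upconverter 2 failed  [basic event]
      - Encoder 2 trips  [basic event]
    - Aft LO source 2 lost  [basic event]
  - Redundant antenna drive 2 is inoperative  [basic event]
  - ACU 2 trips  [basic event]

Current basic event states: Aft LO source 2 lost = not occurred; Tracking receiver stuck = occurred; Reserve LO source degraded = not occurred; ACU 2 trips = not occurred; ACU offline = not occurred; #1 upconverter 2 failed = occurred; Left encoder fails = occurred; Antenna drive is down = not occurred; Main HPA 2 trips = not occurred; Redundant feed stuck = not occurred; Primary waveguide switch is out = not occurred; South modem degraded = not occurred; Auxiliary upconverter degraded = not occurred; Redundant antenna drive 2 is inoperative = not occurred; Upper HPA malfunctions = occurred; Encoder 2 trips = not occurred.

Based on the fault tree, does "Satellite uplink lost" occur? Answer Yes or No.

Yes

Antenna path unavailable [AND]: Upper HPA malfunctions=occurs, Auxiliary upconverter degraded=not → not all inputs occur → does not occur.
Transmit chain down [AND]: Left encoder fails=occurs, Reserve LO source degraded=not → not all inputs occur → does not occur.
Power amp down [AND]: Primary waveguide switch is out=not, Tracking receiver stuck=occurs → not all inputs occur → does not occur.
Backup chain unavailable [AND]: ACU offline=not, Power amp down=not, South modem degraded=not, Redundant feed stuck=not → not all inputs occur → does not occur.
Modem stage inoperative [OR]: Backup chain unavailable=not, Main HPA 2 trips=not, #1 upconverter 2 failed=occurs, Encoder 2 trips=not → at least one input occurs → occurs.
Tracking loop unavailable [OR]: Transmit chain down=not, Antenna drive is down=not, Modem stage inoperative=occurs, Aft LO source 2 lost=not → at least one input occurs → occurs.
Satellite uplink lost [OR]: Antenna path unavailable=not, Tracking loop unavailable=occurs, Redundant antenna drive 2 is inoperative=not, ACU 2 trips=not → at least one input occurs → occurs.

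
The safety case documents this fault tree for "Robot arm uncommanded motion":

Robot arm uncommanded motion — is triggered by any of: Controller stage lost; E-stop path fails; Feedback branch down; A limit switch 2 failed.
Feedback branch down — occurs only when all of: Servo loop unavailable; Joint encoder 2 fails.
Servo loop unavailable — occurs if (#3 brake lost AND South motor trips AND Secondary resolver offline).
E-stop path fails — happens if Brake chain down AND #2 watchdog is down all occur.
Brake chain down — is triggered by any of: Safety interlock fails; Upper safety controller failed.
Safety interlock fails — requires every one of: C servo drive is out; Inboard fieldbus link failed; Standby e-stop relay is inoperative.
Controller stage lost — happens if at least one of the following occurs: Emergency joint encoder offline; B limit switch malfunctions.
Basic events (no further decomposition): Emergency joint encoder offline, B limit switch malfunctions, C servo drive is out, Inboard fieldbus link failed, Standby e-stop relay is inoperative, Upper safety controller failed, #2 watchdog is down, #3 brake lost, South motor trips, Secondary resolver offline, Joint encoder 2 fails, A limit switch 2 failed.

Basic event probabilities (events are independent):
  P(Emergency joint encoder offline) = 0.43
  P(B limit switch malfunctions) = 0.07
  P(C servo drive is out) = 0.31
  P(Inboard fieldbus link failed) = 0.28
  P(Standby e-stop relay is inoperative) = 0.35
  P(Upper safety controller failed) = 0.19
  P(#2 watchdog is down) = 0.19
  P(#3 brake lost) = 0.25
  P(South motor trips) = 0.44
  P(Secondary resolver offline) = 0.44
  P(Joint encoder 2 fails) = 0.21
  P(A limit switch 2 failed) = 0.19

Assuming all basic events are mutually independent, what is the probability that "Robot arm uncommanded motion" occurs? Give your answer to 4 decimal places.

P(Controller stage lost) [OR] = 1 − (1−0.43) × (1−0.07) = 0.469900
P(Safety interlock fails) [AND] = 0.31 × 0.28 × 0.35 = 0.030380
P(Brake chain down) [OR] = 1 − (1−0.030380) × (1−0.19) = 0.214608
P(E-stop path fails) [AND] = 0.214608 × 0.19 = 0.040776
P(Servo loop unavailable) [AND] = 0.25 × 0.44 × 0.44 = 0.048400
P(Feedback branch down) [AND] = 0.048400 × 0.21 = 0.010164
P(Robot arm uncommanded motion) [OR] = 1 − (1−0.469900) × (1−0.040776) × (1−0.010164) × (1−0.19) = 0.592314
Rounded to 4 decimal places: P(Robot arm uncommanded motion) ≈ 0.5923.

0.5923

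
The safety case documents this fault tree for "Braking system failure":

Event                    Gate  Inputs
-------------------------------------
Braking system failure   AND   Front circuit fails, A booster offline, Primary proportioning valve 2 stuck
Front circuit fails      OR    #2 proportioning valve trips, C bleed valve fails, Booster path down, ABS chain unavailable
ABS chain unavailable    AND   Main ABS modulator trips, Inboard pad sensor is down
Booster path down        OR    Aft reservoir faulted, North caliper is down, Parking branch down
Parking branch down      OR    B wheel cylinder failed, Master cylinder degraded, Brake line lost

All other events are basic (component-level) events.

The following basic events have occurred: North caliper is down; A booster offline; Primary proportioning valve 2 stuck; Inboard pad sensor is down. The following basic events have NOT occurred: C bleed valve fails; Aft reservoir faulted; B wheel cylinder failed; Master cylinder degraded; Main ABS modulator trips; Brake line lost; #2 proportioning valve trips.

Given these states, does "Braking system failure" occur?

Parking branch down [OR]: B wheel cylinder failed=not, Master cylinder degraded=not, Brake line lost=not → no input occurs → does not occur.
Booster path down [OR]: Aft reservoir faulted=not, North caliper is down=occurs, Parking branch down=not → at least one input occurs → occurs.
ABS chain unavailable [AND]: Main ABS modulator trips=not, Inboard pad sensor is down=occurs → not all inputs occur → does not occur.
Front circuit fails [OR]: #2 proportioning valve trips=not, C bleed valve fails=not, Booster path down=occurs, ABS chain unavailable=not → at least one input occurs → occurs.
Braking system failure [AND]: Front circuit fails=occurs, A booster offline=occurs, Primary proportioning valve 2 stuck=occurs → all inputs occur → occurs.

Yes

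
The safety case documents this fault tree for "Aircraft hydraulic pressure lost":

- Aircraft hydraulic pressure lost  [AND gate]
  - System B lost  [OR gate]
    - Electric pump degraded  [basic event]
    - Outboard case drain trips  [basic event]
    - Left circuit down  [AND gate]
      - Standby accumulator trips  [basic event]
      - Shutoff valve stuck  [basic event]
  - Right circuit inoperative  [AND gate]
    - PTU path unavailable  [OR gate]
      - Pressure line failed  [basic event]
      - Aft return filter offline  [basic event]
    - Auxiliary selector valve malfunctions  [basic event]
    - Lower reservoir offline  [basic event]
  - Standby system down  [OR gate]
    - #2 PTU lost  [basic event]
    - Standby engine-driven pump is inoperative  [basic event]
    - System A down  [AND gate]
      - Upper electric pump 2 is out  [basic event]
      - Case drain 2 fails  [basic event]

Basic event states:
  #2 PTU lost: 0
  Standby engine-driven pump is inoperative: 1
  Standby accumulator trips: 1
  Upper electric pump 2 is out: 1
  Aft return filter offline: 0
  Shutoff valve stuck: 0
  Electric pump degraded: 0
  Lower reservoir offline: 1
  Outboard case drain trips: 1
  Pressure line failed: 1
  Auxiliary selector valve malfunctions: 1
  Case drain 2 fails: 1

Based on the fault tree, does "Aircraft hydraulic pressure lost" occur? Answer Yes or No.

Yes

Left circuit down [AND]: Standby accumulator trips=occurs, Shutoff valve stuck=not → not all inputs occur → does not occur.
System B lost [OR]: Electric pump degraded=not, Outboard case drain trips=occurs, Left circuit down=not → at least one input occurs → occurs.
PTU path unavailable [OR]: Pressure line failed=occurs, Aft return filter offline=not → at least one input occurs → occurs.
Right circuit inoperative [AND]: PTU path unavailable=occurs, Auxiliary selector valve malfunctions=occurs, Lower reservoir offline=occurs → all inputs occur → occurs.
System A down [AND]: Upper electric pump 2 is out=occurs, Case drain 2 fails=occurs → all inputs occur → occurs.
Standby system down [OR]: #2 PTU lost=not, Standby engine-driven pump is inoperative=occurs, System A down=occurs → at least one input occurs → occurs.
Aircraft hydraulic pressure lost [AND]: System B lost=occurs, Right circuit inoperative=occurs, Standby system down=occurs → all inputs occur → occurs.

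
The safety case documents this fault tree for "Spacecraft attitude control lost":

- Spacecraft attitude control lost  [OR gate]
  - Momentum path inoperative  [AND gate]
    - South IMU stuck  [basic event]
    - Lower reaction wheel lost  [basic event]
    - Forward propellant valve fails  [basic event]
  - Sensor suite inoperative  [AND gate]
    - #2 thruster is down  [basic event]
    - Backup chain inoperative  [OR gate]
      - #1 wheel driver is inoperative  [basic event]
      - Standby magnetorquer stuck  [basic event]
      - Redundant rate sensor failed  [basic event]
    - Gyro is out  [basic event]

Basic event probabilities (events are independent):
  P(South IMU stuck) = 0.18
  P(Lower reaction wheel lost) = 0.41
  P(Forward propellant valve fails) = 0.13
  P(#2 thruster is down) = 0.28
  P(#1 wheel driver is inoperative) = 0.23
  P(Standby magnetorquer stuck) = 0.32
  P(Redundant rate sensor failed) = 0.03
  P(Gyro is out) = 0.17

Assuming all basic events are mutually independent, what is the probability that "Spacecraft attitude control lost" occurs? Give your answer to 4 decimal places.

P(Momentum path inoperative) [AND] = 0.18 × 0.41 × 0.13 = 0.009594
P(Backup chain inoperative) [OR] = 1 − (1−0.23) × (1−0.32) × (1−0.03) = 0.492108
P(Sensor suite inoperative) [AND] = 0.28 × 0.492108 × 0.17 = 0.023424
P(Spacecraft attitude control lost) [OR] = 1 − (1−0.009594) × (1−0.023424) = 0.032793
Rounded to 4 decimal places: P(Spacecraft attitude control lost) ≈ 0.0328.

0.0328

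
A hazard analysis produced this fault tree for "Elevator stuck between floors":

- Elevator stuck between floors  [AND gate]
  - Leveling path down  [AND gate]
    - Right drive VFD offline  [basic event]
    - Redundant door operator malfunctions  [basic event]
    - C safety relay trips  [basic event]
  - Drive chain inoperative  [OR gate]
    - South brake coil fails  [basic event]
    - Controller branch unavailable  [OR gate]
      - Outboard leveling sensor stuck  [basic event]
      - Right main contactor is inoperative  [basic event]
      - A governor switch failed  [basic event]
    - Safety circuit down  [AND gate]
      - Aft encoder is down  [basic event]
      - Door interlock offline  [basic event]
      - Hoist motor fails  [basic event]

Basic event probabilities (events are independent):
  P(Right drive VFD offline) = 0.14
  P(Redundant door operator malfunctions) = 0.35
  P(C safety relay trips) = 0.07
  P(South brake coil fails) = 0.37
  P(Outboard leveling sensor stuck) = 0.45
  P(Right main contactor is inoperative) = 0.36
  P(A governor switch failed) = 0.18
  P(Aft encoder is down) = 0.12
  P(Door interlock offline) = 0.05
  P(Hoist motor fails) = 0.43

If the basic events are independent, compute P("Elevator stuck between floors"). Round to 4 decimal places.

0.0028

P(Leveling path down) [AND] = 0.14 × 0.35 × 0.07 = 0.003430
P(Controller branch unavailable) [OR] = 1 − (1−0.45) × (1−0.36) × (1−0.18) = 0.711360
P(Safety circuit down) [AND] = 0.12 × 0.05 × 0.43 = 0.002580
P(Drive chain inoperative) [OR] = 1 − (1−0.37) × (1−0.711360) × (1−0.002580) = 0.818626
P(Elevator stuck between floors) [AND] = 0.003430 × 0.818626 = 0.002808
Rounded to 4 decimal places: P(Elevator stuck between floors) ≈ 0.0028.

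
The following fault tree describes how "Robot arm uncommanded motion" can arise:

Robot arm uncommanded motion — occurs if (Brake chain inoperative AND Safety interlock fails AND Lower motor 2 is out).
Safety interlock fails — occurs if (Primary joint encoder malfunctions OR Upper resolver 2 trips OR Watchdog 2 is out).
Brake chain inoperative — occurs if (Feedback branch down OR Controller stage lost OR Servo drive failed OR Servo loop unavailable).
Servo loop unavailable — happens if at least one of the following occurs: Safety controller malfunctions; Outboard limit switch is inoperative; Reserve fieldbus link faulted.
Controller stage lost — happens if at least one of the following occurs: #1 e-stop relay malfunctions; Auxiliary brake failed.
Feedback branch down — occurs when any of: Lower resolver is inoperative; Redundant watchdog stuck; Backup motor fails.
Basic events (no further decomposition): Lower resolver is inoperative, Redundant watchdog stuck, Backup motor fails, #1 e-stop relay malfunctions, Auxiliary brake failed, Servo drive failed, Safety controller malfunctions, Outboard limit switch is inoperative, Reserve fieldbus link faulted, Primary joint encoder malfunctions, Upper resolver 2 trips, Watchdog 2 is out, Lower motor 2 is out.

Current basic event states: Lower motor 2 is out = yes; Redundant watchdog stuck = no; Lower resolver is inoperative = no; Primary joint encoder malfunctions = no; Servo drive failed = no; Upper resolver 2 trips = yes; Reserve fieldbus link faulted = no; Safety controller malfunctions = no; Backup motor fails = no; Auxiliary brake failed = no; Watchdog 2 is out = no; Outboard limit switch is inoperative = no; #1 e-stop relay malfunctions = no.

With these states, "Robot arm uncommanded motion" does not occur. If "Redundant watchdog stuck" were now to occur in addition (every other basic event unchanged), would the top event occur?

Yes

Counterfactual: set "Redundant watchdog stuck" to occurred.
Feedback branch down [OR]: Lower resolver is inoperative=not, Redundant watchdog stuck=occurs, Backup motor fails=not → at least one input occurs → occurs.
Controller stage lost [OR]: #1 e-stop relay malfunctions=not, Auxiliary brake failed=not → no input occurs → does not occur.
Servo loop unavailable [OR]: Safety controller malfunctions=not, Outboard limit switch is inoperative=not, Reserve fieldbus link faulted=not → no input occurs → does not occur.
Brake chain inoperative [OR]: Feedback branch down=occurs, Controller stage lost=not, Servo drive failed=not, Servo loop unavailable=not → at least one input occurs → occurs.
Safety interlock fails [OR]: Primary joint encoder malfunctions=not, Upper resolver 2 trips=occurs, Watchdog 2 is out=not → at least one input occurs → occurs.
Robot arm uncommanded motion [AND]: Brake chain inoperative=occurs, Safety interlock fails=occurs, Lower motor 2 is out=occurs → all inputs occur → occurs.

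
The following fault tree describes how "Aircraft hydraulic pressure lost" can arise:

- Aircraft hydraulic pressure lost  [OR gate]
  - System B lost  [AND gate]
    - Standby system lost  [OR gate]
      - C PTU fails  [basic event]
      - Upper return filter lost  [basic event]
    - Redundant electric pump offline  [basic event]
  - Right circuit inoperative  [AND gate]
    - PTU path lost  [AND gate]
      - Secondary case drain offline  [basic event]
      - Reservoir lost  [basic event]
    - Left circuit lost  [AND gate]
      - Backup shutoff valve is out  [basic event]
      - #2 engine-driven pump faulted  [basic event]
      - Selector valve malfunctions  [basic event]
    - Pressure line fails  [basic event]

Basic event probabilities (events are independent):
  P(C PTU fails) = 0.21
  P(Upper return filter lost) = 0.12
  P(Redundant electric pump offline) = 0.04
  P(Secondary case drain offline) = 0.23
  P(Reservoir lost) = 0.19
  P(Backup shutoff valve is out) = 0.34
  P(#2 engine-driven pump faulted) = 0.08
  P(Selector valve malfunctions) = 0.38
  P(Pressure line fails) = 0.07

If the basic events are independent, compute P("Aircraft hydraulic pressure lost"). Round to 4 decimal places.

P(Standby system lost) [OR] = 1 − (1−0.21) × (1−0.12) = 0.304800
P(System B lost) [AND] = 0.304800 × 0.04 = 0.012192
P(PTU path lost) [AND] = 0.23 × 0.19 = 0.043700
P(Left circuit lost) [AND] = 0.34 × 0.08 × 0.38 = 0.010336
P(Right circuit inoperative) [AND] = 0.043700 × 0.010336 × 0.07 = 0.000032
P(Aircraft hydraulic pressure lost) [OR] = 1 − (1−0.012192) × (1−0.000032) = 0.012224
Rounded to 4 decimal places: P(Aircraft hydraulic pressure lost) ≈ 0.0122.

0.0122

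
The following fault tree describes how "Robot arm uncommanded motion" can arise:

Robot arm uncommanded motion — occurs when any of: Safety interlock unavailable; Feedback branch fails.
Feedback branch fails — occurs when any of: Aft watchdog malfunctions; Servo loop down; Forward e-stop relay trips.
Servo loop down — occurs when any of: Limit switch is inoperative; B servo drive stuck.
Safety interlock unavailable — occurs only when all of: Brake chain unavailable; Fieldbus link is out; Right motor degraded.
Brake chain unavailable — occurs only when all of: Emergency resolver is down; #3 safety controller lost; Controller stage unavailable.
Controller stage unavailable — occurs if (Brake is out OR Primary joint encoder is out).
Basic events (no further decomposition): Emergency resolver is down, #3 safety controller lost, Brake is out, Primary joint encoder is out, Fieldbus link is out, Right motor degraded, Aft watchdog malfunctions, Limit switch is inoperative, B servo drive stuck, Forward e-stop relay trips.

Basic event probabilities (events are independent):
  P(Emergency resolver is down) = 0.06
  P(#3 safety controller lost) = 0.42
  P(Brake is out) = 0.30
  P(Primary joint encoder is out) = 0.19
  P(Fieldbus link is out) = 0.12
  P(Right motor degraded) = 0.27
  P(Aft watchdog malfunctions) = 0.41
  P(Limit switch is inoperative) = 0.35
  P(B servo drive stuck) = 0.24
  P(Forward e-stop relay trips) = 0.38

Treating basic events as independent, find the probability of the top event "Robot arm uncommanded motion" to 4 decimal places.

0.8194

P(Controller stage unavailable) [OR] = 1 − (1−0.30) × (1−0.19) = 0.433000
P(Brake chain unavailable) [AND] = 0.06 × 0.42 × 0.433000 = 0.010912
P(Safety interlock unavailable) [AND] = 0.010912 × 0.12 × 0.27 = 0.000354
P(Servo loop down) [OR] = 1 − (1−0.35) × (1−0.24) = 0.506000
P(Feedback branch fails) [OR] = 1 − (1−0.41) × (1−0.506000) × (1−0.38) = 0.819295
P(Robot arm uncommanded motion) [OR] = 1 − (1−0.000354) × (1−0.819295) = 0.819359
Rounded to 4 decimal places: P(Robot arm uncommanded motion) ≈ 0.8194.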